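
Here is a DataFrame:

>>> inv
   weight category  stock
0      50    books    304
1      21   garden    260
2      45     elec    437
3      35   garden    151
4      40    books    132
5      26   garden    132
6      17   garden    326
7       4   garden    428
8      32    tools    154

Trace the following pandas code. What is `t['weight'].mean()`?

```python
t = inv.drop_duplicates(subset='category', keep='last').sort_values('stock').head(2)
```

36.0

drop duplicate category (keep=last):
   weight category  stock
2      45     elec    437
4      40    books    132
7       4   garden    428
8      32    tools    154
sort by stock:
   weight category  stock
4      40    books    132
8      32    tools    154
7       4   garden    428
2      45     elec    437
take first 2 rows:
   weight category  stock
4      40    books    132
8      32    tools    154
Then the mean of column 'weight': 36.0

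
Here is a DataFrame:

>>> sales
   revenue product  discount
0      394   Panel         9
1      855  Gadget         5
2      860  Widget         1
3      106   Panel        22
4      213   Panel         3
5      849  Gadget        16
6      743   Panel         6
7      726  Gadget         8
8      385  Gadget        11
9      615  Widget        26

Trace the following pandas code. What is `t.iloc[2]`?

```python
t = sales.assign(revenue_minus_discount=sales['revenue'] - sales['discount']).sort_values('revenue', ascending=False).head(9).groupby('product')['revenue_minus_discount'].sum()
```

1448

add column revenue_minus_discount = sales['revenue'] - sales['discount']:
   revenue product  discount  revenue_minus_discount
0      394   Panel         9                     385
1      855  Gadget         5                     850
2      860  Widget         1                     859
3      106   Panel        22                      84
4      213   Panel         3                     210
5      849  Gadget        16                     833
6      743   Panel         6                     737
7      726  Gadget         8                     718
8      385  Gadget        11                     374
9      615  Widget        26                     589
sort by revenue descending:
   revenue product  discount  revenue_minus_discount
2      860  Widget         1                     859
1      855  Gadget         5                     850
5      849  Gadget        16                     833
6      743   Panel         6                     737
7      726  Gadget         8                     718
9      615  Widget        26                     589
0      394   Panel         9                     385
8      385  Gadget        11                     374
4      213   Panel         3                     210
3      106   Panel        22                      84
take first 9 rows:
   revenue product  discount  revenue_minus_discount
2      860  Widget         1                     859
1      855  Gadget         5                     850
5      849  Gadget        16                     833
6      743   Panel         6                     737
7      726  Gadget         8                     718
9      615  Widget        26                     589
0      394   Panel         9                     385
8      385  Gadget        11                     374
4      213   Panel         3                     210
group by product, sum of revenue_minus_discount:
product
Gadget    2775
Panel     1332
Widget    1448
Name: revenue_minus_discount, dtype: int64
So iloc[2] = 1448.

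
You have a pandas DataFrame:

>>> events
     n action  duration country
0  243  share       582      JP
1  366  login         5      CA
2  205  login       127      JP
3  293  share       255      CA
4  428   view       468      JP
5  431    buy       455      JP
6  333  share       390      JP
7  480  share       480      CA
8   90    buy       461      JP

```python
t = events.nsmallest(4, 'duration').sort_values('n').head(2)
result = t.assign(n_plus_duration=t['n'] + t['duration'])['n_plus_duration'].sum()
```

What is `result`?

take 4 rows with smallest duration:
     n action  duration country
1  366  login         5      CA
2  205  login       127      JP
3  293  share       255      CA
6  333  share       390      JP
sort by n:
     n action  duration country
2  205  login       127      JP
3  293  share       255      CA
6  333  share       390      JP
1  366  login         5      CA
take first 2 rows:
     n action  duration country
2  205  login       127      JP
3  293  share       255      CA
add column n_plus_duration = t['n'] + t['duration']:
     n action  duration country  n_plus_duration
2  205  login       127      JP              332
3  293  share       255      CA              548
The sum of column 'n_plus_duration' is 880.

880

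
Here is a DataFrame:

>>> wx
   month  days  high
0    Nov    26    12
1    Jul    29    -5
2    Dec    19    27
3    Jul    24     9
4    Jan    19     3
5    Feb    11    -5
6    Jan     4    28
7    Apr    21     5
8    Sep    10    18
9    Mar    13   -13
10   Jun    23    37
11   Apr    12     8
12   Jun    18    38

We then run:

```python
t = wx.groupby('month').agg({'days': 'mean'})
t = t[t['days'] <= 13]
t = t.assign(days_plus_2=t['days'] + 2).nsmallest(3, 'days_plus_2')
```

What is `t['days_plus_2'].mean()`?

group by month, mean of days:
       days
month      
Apr    16.5
Dec    19.0
Feb    11.0
Jan    11.5
Jul    26.5
Jun    20.5
Mar    13.0
Nov    26.0
Sep    10.0
filter rows where days <= 13:
       days
month      
Feb    11.0
Jan    11.5
Mar    13.0
Sep    10.0
add column days_plus_2 = t['days'] + 2:
       days  days_plus_2
month                   
Feb    11.0         13.0
Jan    11.5         13.5
Mar    13.0         15.0
Sep    10.0         12.0
take 3 rows with smallest days_plus_2:
       days  days_plus_2
month                   
Sep    10.0         12.0
Feb    11.0         13.0
Jan    11.5         13.5
The mean of column 'days_plus_2' is 12.8333333333.

12.8333333333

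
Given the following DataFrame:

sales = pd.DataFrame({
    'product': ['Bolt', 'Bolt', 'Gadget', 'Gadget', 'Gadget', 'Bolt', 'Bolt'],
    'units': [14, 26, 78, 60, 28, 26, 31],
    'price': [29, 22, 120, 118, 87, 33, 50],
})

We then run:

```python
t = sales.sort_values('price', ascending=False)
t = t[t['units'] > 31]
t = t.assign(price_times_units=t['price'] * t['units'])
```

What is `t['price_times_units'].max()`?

9360

sort by price descending:
  product  units  price
2  Gadget     78    120
3  Gadget     60    118
4  Gadget     28     87
6    Bolt     31     50
5    Bolt     26     33
0    Bolt     14     29
1    Bolt     26     22
filter rows where units > 31:
  product  units  price
2  Gadget     78    120
3  Gadget     60    118
add column price_times_units = t['price'] * t['units']:
  product  units  price  price_times_units
2  Gadget     78    120               9360
3  Gadget     60    118               7080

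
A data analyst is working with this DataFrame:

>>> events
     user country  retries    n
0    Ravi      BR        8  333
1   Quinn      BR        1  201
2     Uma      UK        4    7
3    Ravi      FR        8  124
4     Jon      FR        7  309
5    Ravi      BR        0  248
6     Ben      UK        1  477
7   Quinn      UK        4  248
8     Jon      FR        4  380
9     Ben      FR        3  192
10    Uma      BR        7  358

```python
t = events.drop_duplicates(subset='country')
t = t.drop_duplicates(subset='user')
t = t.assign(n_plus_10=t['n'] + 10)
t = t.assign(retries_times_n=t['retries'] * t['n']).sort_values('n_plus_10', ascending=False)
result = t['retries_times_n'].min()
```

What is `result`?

drop duplicate country (keep=first):
   user country  retries    n
0  Ravi      BR        8  333
2   Uma      UK        4    7
3  Ravi      FR        8  124
drop duplicate user (keep=first):
   user country  retries    n
0  Ravi      BR        8  333
2   Uma      UK        4    7
add column n_plus_10 = t['n'] + 10:
   user country  retries    n  n_plus_10
0  Ravi      BR        8  333        343
2   Uma      UK        4    7         17
add column retries_times_n = t['retries'] * t['n']:
   user country  retries    n  n_plus_10  retries_times_n
0  Ravi      BR        8  333        343             2664
2   Uma      UK        4    7         17               28
sort by n_plus_10 descending:
   user country  retries    n  n_plus_10  retries_times_n
0  Ravi      BR        8  333        343             2664
2   Uma      UK        4    7         17               28

28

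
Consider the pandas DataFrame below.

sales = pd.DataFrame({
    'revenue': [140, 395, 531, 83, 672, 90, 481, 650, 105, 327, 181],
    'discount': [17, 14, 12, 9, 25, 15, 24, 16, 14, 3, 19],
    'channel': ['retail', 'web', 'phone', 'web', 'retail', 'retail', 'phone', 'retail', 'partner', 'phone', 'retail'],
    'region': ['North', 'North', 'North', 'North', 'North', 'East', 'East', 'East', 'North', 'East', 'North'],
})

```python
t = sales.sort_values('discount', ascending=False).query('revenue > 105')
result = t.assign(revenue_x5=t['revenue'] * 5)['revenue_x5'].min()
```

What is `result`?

sort by discount descending:
    revenue  discount  channel region
4       672        25   retail  North
6       481        24    phone   East
10      181        19   retail  North
0       140        17   retail  North
7       650        16   retail   East
5        90        15   retail   East
1       395        14      web  North
8       105        14  partner  North
2       531        12    phone  North
3        83         9      web  North
9       327         3    phone   East
filter rows where revenue > 105:
    revenue  discount channel region
4       672        25  retail  North
6       481        24   phone   East
10      181        19  retail  North
0       140        17  retail  North
7       650        16  retail   East
1       395        14     web  North
2       531        12   phone  North
9       327         3   phone   East
add column revenue_x5 = t['revenue'] * 5:
    revenue  discount channel region  revenue_x5
4       672        25  retail  North        3360
6       481        24   phone   East        2405
10      181        19  retail  North         905
0       140        17  retail  North         700
7       650        16  retail   East        3250
1       395        14     web  North        1975
2       531        12   phone  North        2655
9       327         3   phone   East        1635
Hence 700.

700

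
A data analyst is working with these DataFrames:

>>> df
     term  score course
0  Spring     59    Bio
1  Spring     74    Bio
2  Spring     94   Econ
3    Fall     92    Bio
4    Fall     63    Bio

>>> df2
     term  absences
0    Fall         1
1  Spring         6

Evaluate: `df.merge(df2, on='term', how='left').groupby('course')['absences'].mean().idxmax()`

merge on 'term' (how='left') → 5 rows:
     term  score course  absences
0  Spring     59    Bio         6
1  Spring     74    Bio         6
2  Spring     94   Econ         6
3    Fall     92    Bio         1
4    Fall     63    Bio         1
group by course, mean of absences:
course
Bio     3.5
Econ    6.0
Name: absences, dtype: float64
Taking the label with the largest value gives Econ.

Econ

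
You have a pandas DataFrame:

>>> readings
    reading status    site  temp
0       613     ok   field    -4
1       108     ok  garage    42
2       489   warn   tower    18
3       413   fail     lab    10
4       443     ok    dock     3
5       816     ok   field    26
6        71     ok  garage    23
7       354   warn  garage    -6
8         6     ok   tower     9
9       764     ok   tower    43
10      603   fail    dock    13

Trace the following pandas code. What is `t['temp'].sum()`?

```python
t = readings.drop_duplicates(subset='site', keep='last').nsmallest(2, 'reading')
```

4

drop duplicate site (keep=last):
    reading status    site  temp
3       413   fail     lab    10
5       816     ok   field    26
7       354   warn  garage    -6
9       764     ok   tower    43
10      603   fail    dock    13
take 2 rows with smallest reading:
   reading status    site  temp
7      354   warn  garage    -6
3      413   fail     lab    10
Taking the sum of column 'temp' gives 4.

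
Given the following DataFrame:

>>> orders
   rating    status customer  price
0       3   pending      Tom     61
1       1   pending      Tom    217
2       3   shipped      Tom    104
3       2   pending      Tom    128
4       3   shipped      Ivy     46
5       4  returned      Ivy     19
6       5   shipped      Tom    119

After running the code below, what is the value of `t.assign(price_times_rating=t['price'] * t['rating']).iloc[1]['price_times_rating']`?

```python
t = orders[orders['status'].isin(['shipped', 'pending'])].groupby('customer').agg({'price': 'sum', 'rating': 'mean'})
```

1761.2

filter rows where status in ['shipped', 'pending']:
   rating   status customer  price
0       3  pending      Tom     61
1       1  pending      Tom    217
2       3  shipped      Tom    104
3       2  pending      Tom    128
4       3  shipped      Ivy     46
6       5  shipped      Tom    119
group by customer: sum(price), mean(rating):
          price  rating
customer               
Ivy          46     3.0
Tom         629     2.8
add column price_times_rating = t['price'] * t['rating']:
          price  rating  price_times_rating
customer                                   
Ivy          46     3.0               138.0
Tom         629     2.8              1761.2
Finally, value at position 1, column 'price_times_rating' = 1761.2.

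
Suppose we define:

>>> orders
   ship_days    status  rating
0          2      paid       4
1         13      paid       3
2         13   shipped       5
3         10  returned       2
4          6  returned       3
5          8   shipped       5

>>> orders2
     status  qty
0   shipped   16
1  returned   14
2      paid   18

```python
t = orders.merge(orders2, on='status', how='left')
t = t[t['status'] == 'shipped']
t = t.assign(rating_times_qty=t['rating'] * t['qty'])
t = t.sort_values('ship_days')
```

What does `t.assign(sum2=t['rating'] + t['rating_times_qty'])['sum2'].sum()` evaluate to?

merge on 'status' (how='left') → 6 rows:
   ship_days    status  rating  qty
0          2      paid       4   18
1         13      paid       3   18
2         13   shipped       5   16
3         10  returned       2   14
4          6  returned       3   14
5          8   shipped       5   16
filter rows where status == 'shipped':
   ship_days   status  rating  qty
2         13  shipped       5   16
5          8  shipped       5   16
add column rating_times_qty = t['rating'] * t['qty']:
   ship_days   status  rating  qty  rating_times_qty
2         13  shipped       5   16                80
5          8  shipped       5   16                80
sort by ship_days:
   ship_days   status  rating  qty  rating_times_qty
5          8  shipped       5   16                80
2         13  shipped       5   16                80
add column sum2 = t['rating'] + t['rating_times_qty']:
   ship_days   status  rating  qty  rating_times_qty  sum2
5          8  shipped       5   16                80    85
2         13  shipped       5   16                80    85
Hence 170.

170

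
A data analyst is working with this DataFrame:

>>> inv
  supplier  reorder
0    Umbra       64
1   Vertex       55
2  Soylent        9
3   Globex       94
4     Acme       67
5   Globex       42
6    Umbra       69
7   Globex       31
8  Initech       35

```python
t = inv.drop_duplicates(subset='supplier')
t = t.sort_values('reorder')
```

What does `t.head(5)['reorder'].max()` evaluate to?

67

drop duplicate supplier (keep=first):
  supplier  reorder
0    Umbra       64
1   Vertex       55
2  Soylent        9
3   Globex       94
4     Acme       67
8  Initech       35
sort by reorder:
  supplier  reorder
2  Soylent        9
8  Initech       35
1   Vertex       55
0    Umbra       64
4     Acme       67
3   Globex       94
take first 5 rows:
  supplier  reorder
2  Soylent        9
8  Initech       35
1   Vertex       55
0    Umbra       64
4     Acme       67
max of column 'reorder' → 67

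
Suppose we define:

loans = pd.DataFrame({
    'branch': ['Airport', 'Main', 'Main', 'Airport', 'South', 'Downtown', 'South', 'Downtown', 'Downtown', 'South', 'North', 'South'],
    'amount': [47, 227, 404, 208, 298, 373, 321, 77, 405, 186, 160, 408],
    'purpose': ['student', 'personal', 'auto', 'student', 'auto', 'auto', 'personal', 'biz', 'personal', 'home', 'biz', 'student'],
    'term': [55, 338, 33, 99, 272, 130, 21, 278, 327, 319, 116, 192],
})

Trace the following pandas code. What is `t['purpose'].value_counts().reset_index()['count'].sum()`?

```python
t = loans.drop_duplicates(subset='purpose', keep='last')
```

5

drop duplicate purpose (keep=last):
      branch  amount   purpose  term
5   Downtown     373      auto   130
8   Downtown     405  personal   327
9      South     186      home   319
10     North     160       biz   116
11     South     408   student   192
value_counts of purpose:
purpose
auto        1
personal    1
home        1
biz         1
student     1
Name: count, dtype: int64
reset_index():
    purpose  count
0      auto      1
1  personal      1
2      home      1
3       biz      1
4   student      1
Reading off the sum of column 'count', we get 5.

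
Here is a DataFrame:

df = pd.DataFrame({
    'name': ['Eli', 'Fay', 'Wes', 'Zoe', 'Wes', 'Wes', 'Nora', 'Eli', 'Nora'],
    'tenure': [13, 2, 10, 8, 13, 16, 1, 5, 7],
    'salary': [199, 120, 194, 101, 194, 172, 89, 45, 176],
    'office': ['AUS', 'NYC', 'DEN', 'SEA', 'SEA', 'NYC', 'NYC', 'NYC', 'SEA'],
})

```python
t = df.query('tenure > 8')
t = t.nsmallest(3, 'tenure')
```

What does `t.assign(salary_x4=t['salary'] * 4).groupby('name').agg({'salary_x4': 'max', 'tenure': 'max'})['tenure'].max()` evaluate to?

13

filter rows where tenure > 8:
  name  tenure  salary office
0  Eli      13     199    AUS
2  Wes      10     194    DEN
4  Wes      13     194    SEA
5  Wes      16     172    NYC
take 3 rows with smallest tenure:
  name  tenure  salary office
2  Wes      10     194    DEN
0  Eli      13     199    AUS
4  Wes      13     194    SEA
add column salary_x4 = t['salary'] * 4:
  name  tenure  salary office  salary_x4
2  Wes      10     194    DEN        776
0  Eli      13     199    AUS        796
4  Wes      13     194    SEA        776
group by name: max(salary_x4), max(tenure):
      salary_x4  tenure
name                   
Eli         796      13
Wes         776      13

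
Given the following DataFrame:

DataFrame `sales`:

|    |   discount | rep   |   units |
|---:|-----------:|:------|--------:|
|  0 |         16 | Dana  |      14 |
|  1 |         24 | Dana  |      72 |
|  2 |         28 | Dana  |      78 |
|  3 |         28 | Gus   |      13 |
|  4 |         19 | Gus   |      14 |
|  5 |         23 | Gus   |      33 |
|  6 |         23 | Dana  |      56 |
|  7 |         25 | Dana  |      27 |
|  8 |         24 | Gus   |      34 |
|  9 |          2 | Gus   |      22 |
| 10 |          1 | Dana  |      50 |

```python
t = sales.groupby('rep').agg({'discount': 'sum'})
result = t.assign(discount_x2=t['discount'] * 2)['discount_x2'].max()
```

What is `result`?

234

group by rep, sum of discount:
      discount
rep           
Dana       117
Gus         96
add column discount_x2 = t['discount'] * 2:
      discount  discount_x2
rep                        
Dana       117          234
Gus         96          192
So max() = 234.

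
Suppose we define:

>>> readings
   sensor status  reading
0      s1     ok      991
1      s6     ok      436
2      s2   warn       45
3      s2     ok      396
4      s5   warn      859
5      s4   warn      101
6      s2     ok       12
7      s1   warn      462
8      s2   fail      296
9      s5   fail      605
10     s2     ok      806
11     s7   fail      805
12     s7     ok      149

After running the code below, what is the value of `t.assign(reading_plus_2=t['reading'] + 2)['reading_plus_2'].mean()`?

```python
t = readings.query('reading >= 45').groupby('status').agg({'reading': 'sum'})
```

filter rows where reading >= 45:
   sensor status  reading
0      s1     ok      991
1      s6     ok      436
2      s2   warn       45
3      s2     ok      396
4      s5   warn      859
5      s4   warn      101
7      s1   warn      462
8      s2   fail      296
9      s5   fail      605
10     s2     ok      806
11     s7   fail      805
12     s7     ok      149
group by status, sum of reading:
        reading
status         
fail       1706
ok         2778
warn       1467
add column reading_plus_2 = t['reading'] + 2:
        reading  reading_plus_2
status                         
fail       1706            1708
ok         2778            2780
warn       1467            1469
Hence 1985.66666667.

1985.66666667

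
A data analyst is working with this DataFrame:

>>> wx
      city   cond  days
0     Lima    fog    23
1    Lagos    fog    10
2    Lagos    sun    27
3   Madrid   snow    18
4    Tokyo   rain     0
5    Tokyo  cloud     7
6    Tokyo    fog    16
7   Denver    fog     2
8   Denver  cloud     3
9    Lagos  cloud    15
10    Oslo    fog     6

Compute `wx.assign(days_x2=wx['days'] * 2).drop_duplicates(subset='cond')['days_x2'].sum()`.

add column days_x2 = wx['days'] * 2:
      city   cond  days  days_x2
0     Lima    fog    23       46
1    Lagos    fog    10       20
2    Lagos    sun    27       54
3   Madrid   snow    18       36
4    Tokyo   rain     0        0
5    Tokyo  cloud     7       14
6    Tokyo    fog    16       32
7   Denver    fog     2        4
8   Denver  cloud     3        6
9    Lagos  cloud    15       30
10    Oslo    fog     6       12
drop duplicate cond (keep=first):
     city   cond  days  days_x2
0    Lima    fog    23       46
2   Lagos    sun    27       54
3  Madrid   snow    18       36
4   Tokyo   rain     0        0
5   Tokyo  cloud     7       14

150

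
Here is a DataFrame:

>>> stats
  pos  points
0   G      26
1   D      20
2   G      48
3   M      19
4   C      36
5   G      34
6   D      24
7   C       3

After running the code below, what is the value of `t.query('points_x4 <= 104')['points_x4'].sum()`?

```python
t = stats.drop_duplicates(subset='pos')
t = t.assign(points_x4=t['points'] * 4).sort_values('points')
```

drop duplicate pos (keep=first):
  pos  points
0   G      26
1   D      20
3   M      19
4   C      36
add column points_x4 = t['points'] * 4:
  pos  points  points_x4
0   G      26        104
1   D      20         80
3   M      19         76
4   C      36        144
sort by points:
  pos  points  points_x4
3   M      19         76
1   D      20         80
0   G      26        104
4   C      36        144
filter rows where points_x4 <= 104:
  pos  points  points_x4
3   M      19         76
1   D      20         80
0   G      26        104

260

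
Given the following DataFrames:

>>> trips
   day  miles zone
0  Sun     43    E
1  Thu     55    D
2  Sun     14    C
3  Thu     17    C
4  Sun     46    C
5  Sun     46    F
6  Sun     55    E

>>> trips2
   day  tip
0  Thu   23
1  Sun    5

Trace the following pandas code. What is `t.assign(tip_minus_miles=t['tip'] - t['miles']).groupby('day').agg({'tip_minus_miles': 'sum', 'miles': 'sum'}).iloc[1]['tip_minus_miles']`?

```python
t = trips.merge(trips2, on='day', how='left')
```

merge on 'day' (how='left') → 7 rows:
   day  miles zone  tip
0  Sun     43    E    5
1  Thu     55    D   23
2  Sun     14    C    5
3  Thu     17    C   23
4  Sun     46    C    5
5  Sun     46    F    5
6  Sun     55    E    5
add column tip_minus_miles = t['tip'] - t['miles']:
   day  miles zone  tip  tip_minus_miles
0  Sun     43    E    5              -38
1  Thu     55    D   23              -32
2  Sun     14    C    5               -9
3  Thu     17    C   23                6
4  Sun     46    C    5              -41
5  Sun     46    F    5              -41
6  Sun     55    E    5              -50
group by day: sum(tip_minus_miles), sum(miles):
     tip_minus_miles  miles
day                        
Sun             -179    204
Thu              -26     72
Hence -26.

-26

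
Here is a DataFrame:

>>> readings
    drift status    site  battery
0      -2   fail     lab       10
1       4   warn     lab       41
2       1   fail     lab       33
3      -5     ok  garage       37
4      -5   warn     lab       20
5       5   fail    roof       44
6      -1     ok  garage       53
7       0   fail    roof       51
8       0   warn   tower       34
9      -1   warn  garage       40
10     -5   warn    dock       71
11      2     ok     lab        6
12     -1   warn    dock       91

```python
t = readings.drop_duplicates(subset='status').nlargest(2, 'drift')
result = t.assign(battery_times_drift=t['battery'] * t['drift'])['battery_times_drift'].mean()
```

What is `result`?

72.0

drop duplicate status (keep=first):
   drift status    site  battery
0     -2   fail     lab       10
1      4   warn     lab       41
3     -5     ok  garage       37
take 2 rows with largest drift:
   drift status site  battery
1      4   warn  lab       41
0     -2   fail  lab       10
add column battery_times_drift = t['battery'] * t['drift']:
   drift status site  battery  battery_times_drift
1      4   warn  lab       41                  164
0     -2   fail  lab       10                  -20
mean of column 'battery_times_drift' → 72.0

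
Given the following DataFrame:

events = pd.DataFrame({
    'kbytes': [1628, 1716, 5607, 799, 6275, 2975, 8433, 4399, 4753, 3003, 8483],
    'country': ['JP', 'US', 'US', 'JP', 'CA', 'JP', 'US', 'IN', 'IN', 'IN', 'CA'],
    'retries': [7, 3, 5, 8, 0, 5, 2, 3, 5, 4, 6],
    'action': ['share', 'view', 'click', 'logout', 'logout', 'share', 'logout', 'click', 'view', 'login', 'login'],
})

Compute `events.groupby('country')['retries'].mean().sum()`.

group by country, mean of retries:
country
CA    3.000000
IN    4.000000
JP    6.666667
US    3.333333
Name: retries, dtype: float64

17.0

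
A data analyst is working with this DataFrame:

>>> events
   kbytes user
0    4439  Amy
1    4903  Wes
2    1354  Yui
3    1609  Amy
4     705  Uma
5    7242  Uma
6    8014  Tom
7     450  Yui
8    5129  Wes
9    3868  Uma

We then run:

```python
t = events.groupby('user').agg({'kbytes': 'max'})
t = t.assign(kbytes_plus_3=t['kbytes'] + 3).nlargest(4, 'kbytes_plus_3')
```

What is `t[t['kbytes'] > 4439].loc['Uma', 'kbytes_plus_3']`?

group by user, max of kbytes:
      kbytes
user        
Amy     4439
Tom     8014
Uma     7242
Wes     5129
Yui     1354
add column kbytes_plus_3 = t['kbytes'] + 3:
      kbytes  kbytes_plus_3
user                       
Amy     4439           4442
Tom     8014           8017
Uma     7242           7245
Wes     5129           5132
Yui     1354           1357
take 4 rows with largest kbytes_plus_3:
      kbytes  kbytes_plus_3
user                       
Tom     8014           8017
Uma     7242           7245
Wes     5129           5132
Amy     4439           4442
filter rows where kbytes > 4439:
      kbytes  kbytes_plus_3
user                       
Tom     8014           8017
Uma     7242           7245
Wes     5129           5132
value at row 'Uma', column 'kbytes_plus_3' → 7245

7245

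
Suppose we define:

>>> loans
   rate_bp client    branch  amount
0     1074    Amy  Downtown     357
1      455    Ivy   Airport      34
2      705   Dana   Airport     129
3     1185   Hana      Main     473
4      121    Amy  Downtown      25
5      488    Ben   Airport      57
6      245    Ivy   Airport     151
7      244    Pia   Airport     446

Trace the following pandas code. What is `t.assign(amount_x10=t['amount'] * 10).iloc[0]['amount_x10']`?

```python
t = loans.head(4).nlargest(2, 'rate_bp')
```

4730

take first 4 rows:
   rate_bp client    branch  amount
0     1074    Amy  Downtown     357
1      455    Ivy   Airport      34
2      705   Dana   Airport     129
3     1185   Hana      Main     473
take 2 rows with largest rate_bp:
   rate_bp client    branch  amount
3     1185   Hana      Main     473
0     1074    Amy  Downtown     357
add column amount_x10 = t['amount'] * 10:
   rate_bp client    branch  amount  amount_x10
3     1185   Hana      Main     473        4730
0     1074    Amy  Downtown     357        3570
So iloc[0]['amount_x10'] = 4730.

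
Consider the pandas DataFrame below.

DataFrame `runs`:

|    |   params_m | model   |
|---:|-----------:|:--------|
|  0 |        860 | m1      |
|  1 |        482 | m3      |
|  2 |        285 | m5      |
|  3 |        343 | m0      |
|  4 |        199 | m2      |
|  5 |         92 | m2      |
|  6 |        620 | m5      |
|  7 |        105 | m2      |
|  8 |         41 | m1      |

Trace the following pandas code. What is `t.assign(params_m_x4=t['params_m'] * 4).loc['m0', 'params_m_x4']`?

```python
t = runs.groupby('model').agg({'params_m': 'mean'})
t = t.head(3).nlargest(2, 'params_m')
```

1372.0

group by model, mean of params_m:
       params_m
model          
m0        343.0
m1        450.5
m2        132.0
m3        482.0
m5        452.5
take first 3 rows:
       params_m
model          
m0        343.0
m1        450.5
m2        132.0
take 2 rows with largest params_m:
       params_m
model          
m1        450.5
m0        343.0
add column params_m_x4 = t['params_m'] * 4:
       params_m  params_m_x4
model                       
m1        450.5       1802.0
m0        343.0       1372.0
So loc['m0', 'params_m_x4'] = 1372.0.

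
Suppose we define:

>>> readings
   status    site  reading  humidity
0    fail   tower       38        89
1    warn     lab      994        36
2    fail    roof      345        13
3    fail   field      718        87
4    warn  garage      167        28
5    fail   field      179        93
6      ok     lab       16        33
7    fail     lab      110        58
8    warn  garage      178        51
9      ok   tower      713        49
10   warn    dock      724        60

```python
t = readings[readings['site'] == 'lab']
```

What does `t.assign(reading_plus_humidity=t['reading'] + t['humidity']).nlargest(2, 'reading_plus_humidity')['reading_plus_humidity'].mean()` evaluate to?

filter rows where site == 'lab':
  status site  reading  humidity
1   warn  lab      994        36
6     ok  lab       16        33
7   fail  lab      110        58
add column reading_plus_humidity = t['reading'] + t['humidity']:
  status site  reading  humidity  reading_plus_humidity
1   warn  lab      994        36                   1030
6     ok  lab       16        33                     49
7   fail  lab      110        58                    168
take 2 rows with largest reading_plus_humidity:
  status site  reading  humidity  reading_plus_humidity
1   warn  lab      994        36                   1030
7   fail  lab      110        58                    168

599.0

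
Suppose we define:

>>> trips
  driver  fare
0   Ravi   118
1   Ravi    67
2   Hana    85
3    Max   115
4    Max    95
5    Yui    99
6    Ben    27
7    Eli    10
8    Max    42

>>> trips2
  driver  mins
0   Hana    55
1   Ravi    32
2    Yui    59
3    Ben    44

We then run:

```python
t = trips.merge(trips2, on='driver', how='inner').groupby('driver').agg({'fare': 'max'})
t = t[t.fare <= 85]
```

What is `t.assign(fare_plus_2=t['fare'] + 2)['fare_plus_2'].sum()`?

116

merge on 'driver' (how='inner') → 5 rows:
  driver  fare  mins
0   Ravi   118    32
1   Ravi    67    32
2   Hana    85    55
3    Yui    99    59
4    Ben    27    44
group by driver, max of fare:
        fare
driver      
Ben       27
Hana      85
Ravi     118
Yui       99
filter rows where fare <= 85:
        fare
driver      
Ben       27
Hana      85
add column fare_plus_2 = t['fare'] + 2:
        fare  fare_plus_2
driver                   
Ben       27           29
Hana      85           87
sum of column 'fare_plus_2' → 116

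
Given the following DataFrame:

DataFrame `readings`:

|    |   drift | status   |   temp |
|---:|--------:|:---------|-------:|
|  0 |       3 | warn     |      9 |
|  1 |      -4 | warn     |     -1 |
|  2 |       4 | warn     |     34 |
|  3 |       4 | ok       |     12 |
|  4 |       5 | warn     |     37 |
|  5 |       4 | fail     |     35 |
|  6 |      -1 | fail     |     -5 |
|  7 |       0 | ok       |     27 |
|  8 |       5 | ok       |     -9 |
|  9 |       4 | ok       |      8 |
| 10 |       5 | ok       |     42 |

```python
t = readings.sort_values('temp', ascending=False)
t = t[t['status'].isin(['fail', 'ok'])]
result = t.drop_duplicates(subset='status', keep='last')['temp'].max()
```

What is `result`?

sort by temp descending:
    drift status  temp
10      5     ok    42
4       5   warn    37
5       4   fail    35
2       4   warn    34
7       0     ok    27
3       4     ok    12
0       3   warn     9
9       4     ok     8
1      -4   warn    -1
6      -1   fail    -5
8       5     ok    -9
filter rows where status in ['fail', 'ok']:
    drift status  temp
10      5     ok    42
5       4   fail    35
7       0     ok    27
3       4     ok    12
9       4     ok     8
6      -1   fail    -5
8       5     ok    -9
drop duplicate status (keep=last):
   drift status  temp
6     -1   fail    -5
8      5     ok    -9
The max of column 'temp' is -5.

-5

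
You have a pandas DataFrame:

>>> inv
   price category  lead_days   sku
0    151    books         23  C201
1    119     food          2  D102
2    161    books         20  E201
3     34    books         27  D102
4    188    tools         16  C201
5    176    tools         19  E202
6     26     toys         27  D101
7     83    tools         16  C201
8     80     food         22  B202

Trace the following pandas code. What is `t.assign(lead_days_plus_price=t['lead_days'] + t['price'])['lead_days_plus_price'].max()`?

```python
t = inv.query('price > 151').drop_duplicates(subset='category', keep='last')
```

195

filter rows where price > 151:
   price category  lead_days   sku
2    161    books         20  E201
4    188    tools         16  C201
5    176    tools         19  E202
drop duplicate category (keep=last):
   price category  lead_days   sku
2    161    books         20  E201
5    176    tools         19  E202
add column lead_days_plus_price = t['lead_days'] + t['price']:
   price category  lead_days   sku  lead_days_plus_price
2    161    books         20  E201                   181
5    176    tools         19  E202                   195
Finally, max of column 'lead_days_plus_price' = 195.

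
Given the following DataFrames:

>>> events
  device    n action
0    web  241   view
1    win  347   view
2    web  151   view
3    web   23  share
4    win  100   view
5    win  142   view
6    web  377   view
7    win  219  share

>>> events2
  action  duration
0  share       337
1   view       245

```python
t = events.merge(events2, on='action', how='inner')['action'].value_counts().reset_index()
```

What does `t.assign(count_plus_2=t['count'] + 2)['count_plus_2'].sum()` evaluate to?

12

merge on 'action' (how='inner') → 8 rows:
  device    n action  duration
0    web  241   view       245
1    win  347   view       245
2    web  151   view       245
3    web   23  share       337
4    win  100   view       245
5    win  142   view       245
6    web  377   view       245
7    win  219  share       337
value_counts of action:
action
view     6
share    2
Name: count, dtype: int64
reset_index():
  action  count
0   view      6
1  share      2
add column count_plus_2 = t['count'] + 2:
  action  count  count_plus_2
0   view      6             8
1  share      2             4
Reading off the sum of column 'count_plus_2', we get 12.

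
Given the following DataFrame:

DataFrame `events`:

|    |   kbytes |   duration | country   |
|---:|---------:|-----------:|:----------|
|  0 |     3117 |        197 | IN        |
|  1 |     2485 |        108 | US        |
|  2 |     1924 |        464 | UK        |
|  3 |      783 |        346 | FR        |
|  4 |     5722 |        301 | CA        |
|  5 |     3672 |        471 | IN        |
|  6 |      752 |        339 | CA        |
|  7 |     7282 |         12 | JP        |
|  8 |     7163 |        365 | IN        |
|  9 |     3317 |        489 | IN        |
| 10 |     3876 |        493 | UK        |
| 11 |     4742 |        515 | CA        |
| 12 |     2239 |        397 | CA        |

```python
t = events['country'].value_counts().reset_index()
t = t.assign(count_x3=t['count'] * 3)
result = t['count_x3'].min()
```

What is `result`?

3

value_counts of country:
country
IN    4
CA    4
UK    2
US    1
FR    1
JP    1
Name: count, dtype: int64
reset_index():
  country  count
0      IN      4
1      CA      4
2      UK      2
3      US      1
4      FR      1
5      JP      1
add column count_x3 = t['count'] * 3:
  country  count  count_x3
0      IN      4        12
1      CA      4        12
2      UK      2         6
3      US      1         3
4      FR      1         3
5      JP      1         3
The min of column 'count_x3' is 3.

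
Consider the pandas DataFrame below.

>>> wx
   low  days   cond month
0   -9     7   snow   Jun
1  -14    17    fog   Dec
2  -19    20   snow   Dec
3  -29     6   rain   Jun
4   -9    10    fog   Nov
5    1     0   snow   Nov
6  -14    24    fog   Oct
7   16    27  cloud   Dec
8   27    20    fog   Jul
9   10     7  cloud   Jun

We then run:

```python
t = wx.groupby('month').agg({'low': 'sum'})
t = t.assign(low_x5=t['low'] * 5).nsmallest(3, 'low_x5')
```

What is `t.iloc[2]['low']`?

-14

group by month, sum of low:
       low
month     
Dec    -17
Jul     27
Jun    -28
Nov     -8
Oct    -14
add column low_x5 = t['low'] * 5:
       low  low_x5
month             
Dec    -17     -85
Jul     27     135
Jun    -28    -140
Nov     -8     -40
Oct    -14     -70
take 3 rows with smallest low_x5:
       low  low_x5
month             
Jun    -28    -140
Dec    -17     -85
Oct    -14     -70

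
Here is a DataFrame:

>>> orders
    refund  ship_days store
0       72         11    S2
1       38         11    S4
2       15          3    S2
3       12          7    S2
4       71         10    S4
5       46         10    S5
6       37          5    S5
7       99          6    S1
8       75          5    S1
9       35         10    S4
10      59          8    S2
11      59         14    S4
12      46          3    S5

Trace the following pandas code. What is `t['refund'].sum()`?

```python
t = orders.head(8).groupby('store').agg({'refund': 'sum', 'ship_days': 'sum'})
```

take first 8 rows:
   refund  ship_days store
0      72         11    S2
1      38         11    S4
2      15          3    S2
3      12          7    S2
4      71         10    S4
5      46         10    S5
6      37          5    S5
7      99          6    S1
group by store: sum(refund), sum(ship_days):
       refund  ship_days
store                   
S1         99          6
S2         99         21
S4        109         21
S5         83         15
The sum of column 'refund' is 390.

390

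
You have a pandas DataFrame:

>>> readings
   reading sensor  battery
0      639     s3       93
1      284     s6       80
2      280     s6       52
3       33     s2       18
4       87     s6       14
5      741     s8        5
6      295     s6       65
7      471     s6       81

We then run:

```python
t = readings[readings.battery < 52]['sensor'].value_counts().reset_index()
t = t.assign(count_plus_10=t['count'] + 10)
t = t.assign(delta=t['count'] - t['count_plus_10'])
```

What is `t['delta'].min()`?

filter rows where battery < 52:
   reading sensor  battery
3       33     s2       18
4       87     s6       14
5      741     s8        5
value_counts of sensor:
sensor
s2    1
s6    1
s8    1
Name: count, dtype: int64
reset_index():
  sensor  count
0     s2      1
1     s6      1
2     s8      1
add column count_plus_10 = t['count'] + 10:
  sensor  count  count_plus_10
0     s2      1             11
1     s6      1             11
2     s8      1             11
add column delta = t['count'] - t['count_plus_10']:
  sensor  count  count_plus_10  delta
0     s2      1             11    -10
1     s6      1             11    -10
2     s8      1             11    -10

-10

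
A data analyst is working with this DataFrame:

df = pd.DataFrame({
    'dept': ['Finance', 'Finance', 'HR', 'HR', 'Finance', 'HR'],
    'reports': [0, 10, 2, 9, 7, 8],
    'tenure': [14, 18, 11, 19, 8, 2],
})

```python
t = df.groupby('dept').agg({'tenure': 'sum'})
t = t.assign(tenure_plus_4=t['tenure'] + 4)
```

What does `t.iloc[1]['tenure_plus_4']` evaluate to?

36

group by dept, sum of tenure:
         tenure
dept           
Finance      40
HR           32
add column tenure_plus_4 = t['tenure'] + 4:
         tenure  tenure_plus_4
dept                          
Finance      40             44
HR           32             36
The value at position 1, column 'tenure_plus_4' is 36.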